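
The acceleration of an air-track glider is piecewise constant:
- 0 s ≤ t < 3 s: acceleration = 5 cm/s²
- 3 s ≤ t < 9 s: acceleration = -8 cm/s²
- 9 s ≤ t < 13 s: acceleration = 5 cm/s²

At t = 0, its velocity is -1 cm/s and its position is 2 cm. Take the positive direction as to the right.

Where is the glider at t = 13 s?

-134.5 cm

On each constant-a segment, Δv = aΔt and Δx = v₀Δt + ½aΔt²; chain segment to segment.
0–3 s: v starts -1 cm/s; Δx = -1·3 + ½·5·3² = 19.5 cm; v ends 14 cm/s.
3–9 s: v starts 14 cm/s; Δx = 14·6 + ½·-8·6² = -60 cm; v ends -34 cm/s.
9–13 s: v starts -34 cm/s; Δx = -34·4 + ½·5·4² = -96 cm; v ends -14 cm/s.
x(13) = 2 + Σ Δx = -134.5 cm.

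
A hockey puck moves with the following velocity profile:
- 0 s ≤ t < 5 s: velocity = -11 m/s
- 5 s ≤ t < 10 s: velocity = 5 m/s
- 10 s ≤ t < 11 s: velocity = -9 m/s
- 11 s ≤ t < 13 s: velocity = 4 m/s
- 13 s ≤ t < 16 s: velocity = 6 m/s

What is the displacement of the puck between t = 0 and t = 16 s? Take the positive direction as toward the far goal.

-13 m

Displacement is the signed area under the v-t curve.
0–5 s: -11 × 5 = -55 m
5–10 s: 5 × 5 = 25 m
10–11 s: -9 × 1 = -9 m
11–13 s: 4 × 2 = 8 m
13–16 s: 6 × 3 = 18 m
Net displacement = -13 m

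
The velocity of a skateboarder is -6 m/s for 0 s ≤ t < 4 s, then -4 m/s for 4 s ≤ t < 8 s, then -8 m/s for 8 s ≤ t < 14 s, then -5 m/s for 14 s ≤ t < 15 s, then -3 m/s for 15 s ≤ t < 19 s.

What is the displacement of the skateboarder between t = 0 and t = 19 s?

Displacement is the signed area under the v-t curve.
0–4 s: -6 × 4 = -24 m
4–8 s: -4 × 4 = -16 m
8–14 s: -8 × 6 = -48 m
14–15 s: -5 × 1 = -5 m
15–19 s: -3 × 4 = -12 m
Net displacement = -105 m

-105 m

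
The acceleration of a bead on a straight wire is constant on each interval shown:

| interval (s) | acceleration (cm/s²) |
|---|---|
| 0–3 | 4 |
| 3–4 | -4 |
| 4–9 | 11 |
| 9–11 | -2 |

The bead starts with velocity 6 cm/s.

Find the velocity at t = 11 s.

Δv equals the area under the a-t graph; then v = v₀ + Δv.
0–3 s: 4 × 3 = 12 cm/s
3–4 s: -4 × 1 = -4 cm/s
4–9 s: 11 × 5 = 55 cm/s
9–11 s: -2 × 2 = -4 cm/s
Δv = 59 cm/s, so v(11) = 6 + (59) = 65 cm/s.

65 cm/s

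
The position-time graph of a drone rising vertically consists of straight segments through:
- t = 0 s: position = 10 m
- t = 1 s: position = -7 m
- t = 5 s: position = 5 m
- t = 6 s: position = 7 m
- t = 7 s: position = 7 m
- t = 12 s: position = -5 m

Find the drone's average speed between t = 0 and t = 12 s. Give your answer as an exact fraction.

Average speed = (total path length)/(elapsed time); on a piecewise-linear x-t graph the path length is Σ|Δx|.
0–1 s: |Δx| = |-7 − 10| = 17 m
1–5 s: |Δx| = |5 − -7| = 12 m
5–6 s: |Δx| = |7 − 5| = 2 m
6–7 s: |Δx| = |7 − 7| = 0 m
7–12 s: |Δx| = |-5 − 7| = 12 m
Total path = 43 m; average speed = 43/12 = 43/12 m/s.

43/12 m/s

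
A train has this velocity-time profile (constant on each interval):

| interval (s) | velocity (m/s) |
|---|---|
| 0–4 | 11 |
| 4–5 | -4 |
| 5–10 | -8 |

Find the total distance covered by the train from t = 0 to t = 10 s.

88 m

Distance (not displacement) is the total path length: add the absolute areas under v-t.
0–4 s: |11| × 4 = 44 m
4–5 s: |-4| × 1 = 4 m
5–10 s: |-8| × 5 = 40 m
Total distance = 88 m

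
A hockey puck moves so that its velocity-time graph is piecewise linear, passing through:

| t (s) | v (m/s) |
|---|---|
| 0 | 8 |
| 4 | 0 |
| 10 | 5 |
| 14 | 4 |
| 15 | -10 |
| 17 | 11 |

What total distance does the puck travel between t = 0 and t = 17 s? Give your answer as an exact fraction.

Total distance travelled is ∫|v| dt — sum the magnitudes of each area piece.
0–4 s: |½(8 + 0)(4)| = 16 m
4–10 s: |½(0 + 5)(6)| = 15 m
10–14 s: |½(5 + 4)(4)| = 18 m
14–15 s: v = 0 at t = 100/7 s; triangle areas 4/7 + 25/7 = 29/7 m
15–17 s: v = 0 at t = 335/21 s; triangle areas 100/21 + 121/21 = 221/21 m
Total distance = 191/3 m

191/3 m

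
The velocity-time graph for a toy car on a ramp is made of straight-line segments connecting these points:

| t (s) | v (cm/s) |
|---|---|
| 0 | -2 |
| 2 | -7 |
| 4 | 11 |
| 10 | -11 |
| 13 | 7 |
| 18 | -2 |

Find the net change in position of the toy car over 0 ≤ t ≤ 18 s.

1.5 cm

Displacement is the signed area under the v-t curve.
0–2 s: ½(-2 + -7)(2) = -9 cm
2–4 s: ½(-7 + 11)(2) = 4 cm
4–10 s: ½(11 + -11)(6) = 0 cm
10–13 s: ½(-11 + 7)(3) = -6 cm
13–18 s: ½(7 + -2)(5) = 12.5 cm
Net displacement = 1.5 cm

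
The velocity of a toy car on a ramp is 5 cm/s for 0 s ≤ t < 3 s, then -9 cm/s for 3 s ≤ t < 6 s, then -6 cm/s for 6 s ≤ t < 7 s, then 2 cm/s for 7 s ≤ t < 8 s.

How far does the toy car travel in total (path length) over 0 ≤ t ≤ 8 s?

50 cm

Distance (not displacement) is the total path length: add the absolute areas under v-t.
0–3 s: |5| × 3 = 15 cm
3–6 s: |-9| × 3 = 27 cm
6–7 s: |-6| × 1 = 6 cm
7–8 s: |2| × 1 = 2 cm
Total distance = 50 cm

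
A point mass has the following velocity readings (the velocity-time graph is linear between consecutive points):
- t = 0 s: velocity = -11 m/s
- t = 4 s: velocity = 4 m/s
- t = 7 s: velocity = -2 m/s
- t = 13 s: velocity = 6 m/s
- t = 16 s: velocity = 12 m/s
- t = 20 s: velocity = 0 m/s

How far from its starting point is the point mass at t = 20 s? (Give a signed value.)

Displacement is the signed area under the v-t curve.
0–4 s: ½(-11 + 4)(4) = -14 m
4–7 s: ½(4 + -2)(3) = 3 m
7–13 s: ½(-2 + 6)(6) = 12 m
13–16 s: ½(6 + 12)(3) = 27 m
16–20 s: ½(12 + 0)(4) = 24 m
Net displacement = 52 m

52 m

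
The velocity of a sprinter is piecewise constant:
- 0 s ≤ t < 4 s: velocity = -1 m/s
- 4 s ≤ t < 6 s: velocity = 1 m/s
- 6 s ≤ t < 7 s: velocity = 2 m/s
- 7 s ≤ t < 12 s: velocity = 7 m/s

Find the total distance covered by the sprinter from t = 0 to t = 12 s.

43 m

Distance (not displacement) is the total path length: add the absolute areas under v-t.
0–4 s: |-1| × 4 = 4 m
4–6 s: |1| × 2 = 2 m
6–7 s: |2| × 1 = 2 m
7–12 s: |7| × 5 = 35 m
Total distance = 43 m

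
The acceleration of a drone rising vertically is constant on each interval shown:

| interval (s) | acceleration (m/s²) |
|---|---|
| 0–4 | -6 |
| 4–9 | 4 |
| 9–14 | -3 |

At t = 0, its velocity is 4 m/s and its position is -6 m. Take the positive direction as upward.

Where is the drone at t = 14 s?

-125.5 m

On each constant-a segment, Δv = aΔt and Δx = v₀Δt + ½aΔt²; chain segment to segment.
0–4 s: v starts 4 m/s; Δx = 4·4 + ½·-6·4² = -32 m; v ends -20 m/s.
4–9 s: v starts -20 m/s; Δx = -20·5 + ½·4·5² = -50 m; v ends 0 m/s.
9–14 s: v starts 0 m/s; Δx = 0·5 + ½·-3·5² = -37.5 m; v ends -15 m/s.
x(14) = -6 + Σ Δx = -125.5 m.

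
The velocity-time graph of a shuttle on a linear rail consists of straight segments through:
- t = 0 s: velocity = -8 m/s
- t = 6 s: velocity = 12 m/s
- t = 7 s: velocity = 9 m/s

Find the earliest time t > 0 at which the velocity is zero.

v changes sign on 0–6 s (from -8 to 12); the graph is linear there, so v = 0 at t = 0 + (8)·(6 − 0)/(12 − -8) = 2.4 s.

t = 2.4 s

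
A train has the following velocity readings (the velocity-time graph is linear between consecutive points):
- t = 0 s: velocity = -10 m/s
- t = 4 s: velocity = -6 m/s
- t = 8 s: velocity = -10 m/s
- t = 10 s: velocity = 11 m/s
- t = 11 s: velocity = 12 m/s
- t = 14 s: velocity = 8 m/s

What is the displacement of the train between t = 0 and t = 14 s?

-21.5 m

Net displacement equals the area under the velocity-time graph (areas below the axis count negative).
0–4 s: ½(-10 + -6)(4) = -32 m
4–8 s: ½(-6 + -10)(4) = -32 m
8–10 s: ½(-10 + 11)(2) = 1 m
10–11 s: ½(11 + 12)(1) = 11.5 m
11–14 s: ½(12 + 8)(3) = 30 m
Net displacement = -21.5 m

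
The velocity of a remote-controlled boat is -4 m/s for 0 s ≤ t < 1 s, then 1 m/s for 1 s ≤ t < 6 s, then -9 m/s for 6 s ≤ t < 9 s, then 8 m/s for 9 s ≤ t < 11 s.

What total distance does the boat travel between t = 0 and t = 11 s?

Total distance travelled is ∫|v| dt — sum the magnitudes of each area piece.
0–1 s: |-4| × 1 = 4 m
1–6 s: |1| × 5 = 5 m
6–9 s: |-9| × 3 = 27 m
9–11 s: |8| × 2 = 16 m
Total distance = 52 m

52 m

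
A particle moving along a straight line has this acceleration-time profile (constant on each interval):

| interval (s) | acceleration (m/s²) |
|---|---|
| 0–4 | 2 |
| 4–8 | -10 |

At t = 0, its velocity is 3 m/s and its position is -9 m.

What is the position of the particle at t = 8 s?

On each constant-a segment, Δv = aΔt and Δx = v₀Δt + ½aΔt²; chain segment to segment.
0–4 s: v starts 3 m/s; Δx = 3·4 + ½·2·4² = 28 m; v ends 11 m/s.
4–8 s: v starts 11 m/s; Δx = 11·4 + ½·-10·4² = -36 m; v ends -29 m/s.
x(8) = -9 + Σ Δx = -17 m.

-17 m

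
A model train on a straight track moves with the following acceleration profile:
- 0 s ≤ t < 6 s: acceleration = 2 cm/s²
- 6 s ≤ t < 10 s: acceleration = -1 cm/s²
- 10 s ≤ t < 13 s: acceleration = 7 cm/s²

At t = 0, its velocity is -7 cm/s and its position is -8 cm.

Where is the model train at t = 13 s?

32.5 cm

On each constant-a segment, Δv = aΔt and Δx = v₀Δt + ½aΔt²; chain segment to segment.
0–6 s: v starts -7 cm/s; Δx = -7·6 + ½·2·6² = -6 cm; v ends 5 cm/s.
6–10 s: v starts 5 cm/s; Δx = 5·4 + ½·-1·4² = 12 cm; v ends 1 cm/s.
10–13 s: v starts 1 cm/s; Δx = 1·3 + ½·7·3² = 34.5 cm; v ends 22 cm/s.
x(13) = -8 + Σ Δx = 32.5 cm.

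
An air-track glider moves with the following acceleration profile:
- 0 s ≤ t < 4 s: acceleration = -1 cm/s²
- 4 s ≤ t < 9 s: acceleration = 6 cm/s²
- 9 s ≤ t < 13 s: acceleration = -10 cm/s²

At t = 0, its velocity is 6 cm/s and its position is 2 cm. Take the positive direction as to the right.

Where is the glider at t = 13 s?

On each constant-a segment, Δv = aΔt and Δx = v₀Δt + ½aΔt²; chain segment to segment.
0–4 s: v starts 6 cm/s; Δx = 6·4 + ½·-1·4² = 16 cm; v ends 2 cm/s.
4–9 s: v starts 2 cm/s; Δx = 2·5 + ½·6·5² = 85 cm; v ends 32 cm/s.
9–13 s: v starts 32 cm/s; Δx = 32·4 + ½·-10·4² = 48 cm; v ends -8 cm/s.
x(13) = 2 + Σ Δx = 151 cm.

151 cm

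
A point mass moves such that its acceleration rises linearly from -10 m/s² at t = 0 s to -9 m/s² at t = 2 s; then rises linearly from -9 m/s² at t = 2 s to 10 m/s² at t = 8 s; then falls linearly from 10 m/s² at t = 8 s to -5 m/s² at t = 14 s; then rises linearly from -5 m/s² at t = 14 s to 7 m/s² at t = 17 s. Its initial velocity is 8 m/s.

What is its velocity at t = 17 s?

10 m/s

Δv equals the area under the a-t graph; then v = v₀ + Δv.
0–2 s: ½(-10 + -9)(2) = -19 m/s
2–8 s: ½(-9 + 10)(6) = 3 m/s
8–14 s: ½(10 + -5)(6) = 15 m/s
14–17 s: ½(-5 + 7)(3) = 3 m/s
Δv = 2 m/s, so v(17) = 8 + (2) = 10 m/s.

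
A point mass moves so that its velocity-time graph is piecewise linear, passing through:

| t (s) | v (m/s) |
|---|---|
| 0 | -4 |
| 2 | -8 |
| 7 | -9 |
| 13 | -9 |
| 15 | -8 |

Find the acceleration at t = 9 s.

0 m/s²

Acceleration is the slope of the v-t graph on 7–13 s: (-9 − -9)/(13 − 7) = 0 m/s².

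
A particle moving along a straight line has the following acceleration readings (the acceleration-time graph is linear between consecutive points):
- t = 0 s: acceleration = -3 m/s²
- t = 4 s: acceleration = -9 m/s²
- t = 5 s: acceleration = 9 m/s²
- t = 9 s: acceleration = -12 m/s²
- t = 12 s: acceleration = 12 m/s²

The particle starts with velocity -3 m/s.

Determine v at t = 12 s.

Δv equals the area under the a-t graph; then v = v₀ + Δv.
0–4 s: ½(-3 + -9)(4) = -24 m/s
4–5 s: ½(-9 + 9)(1) = 0 m/s
5–9 s: ½(9 + -12)(4) = -6 m/s
9–12 s: ½(-12 + 12)(3) = 0 m/s
Δv = -30 m/s, so v(12) = -3 + (-30) = -33 m/s.

-33 m/s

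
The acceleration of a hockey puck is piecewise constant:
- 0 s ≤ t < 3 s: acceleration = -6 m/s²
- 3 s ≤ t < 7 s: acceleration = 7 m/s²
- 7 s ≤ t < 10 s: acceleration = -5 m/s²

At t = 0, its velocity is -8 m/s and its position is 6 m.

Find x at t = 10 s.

-109.5 m

On each constant-a segment, Δv = aΔt and Δx = v₀Δt + ½aΔt²; chain segment to segment.
0–3 s: v starts -8 m/s; Δx = -8·3 + ½·-6·3² = -51 m; v ends -26 m/s.
3–7 s: v starts -26 m/s; Δx = -26·4 + ½·7·4² = -48 m; v ends 2 m/s.
7–10 s: v starts 2 m/s; Δx = 2·3 + ½·-5·3² = -16.5 m; v ends -13 m/s.
x(10) = 6 + Σ Δx = -109.5 m.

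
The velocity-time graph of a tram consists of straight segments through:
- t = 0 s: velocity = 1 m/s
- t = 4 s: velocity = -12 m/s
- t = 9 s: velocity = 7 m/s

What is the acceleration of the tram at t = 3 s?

-3.25 m/s²

Acceleration is the slope of the v-t graph on 0–4 s: (-12 − 1)/(4 − 0) = -3.25 m/s².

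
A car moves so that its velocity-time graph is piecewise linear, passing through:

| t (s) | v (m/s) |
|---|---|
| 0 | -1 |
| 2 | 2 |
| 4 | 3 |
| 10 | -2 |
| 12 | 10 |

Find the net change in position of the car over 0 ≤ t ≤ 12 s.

Displacement is the signed area under the v-t curve.
0–2 s: ½(-1 + 2)(2) = 1 m
2–4 s: ½(2 + 3)(2) = 5 m
4–10 s: ½(3 + -2)(6) = 3 m
10–12 s: ½(-2 + 10)(2) = 8 m
Net displacement = 17 m

17 m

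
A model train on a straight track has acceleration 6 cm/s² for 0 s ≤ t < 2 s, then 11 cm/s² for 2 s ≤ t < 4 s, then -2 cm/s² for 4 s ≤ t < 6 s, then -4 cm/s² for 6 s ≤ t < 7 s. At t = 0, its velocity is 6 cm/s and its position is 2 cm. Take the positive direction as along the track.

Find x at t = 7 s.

On each constant-a segment, Δv = aΔt and Δx = v₀Δt + ½aΔt²; chain segment to segment.
0–2 s: v starts 6 cm/s; Δx = 6·2 + ½·6·2² = 24 cm; v ends 18 cm/s.
2–4 s: v starts 18 cm/s; Δx = 18·2 + ½·11·2² = 58 cm; v ends 40 cm/s.
4–6 s: v starts 40 cm/s; Δx = 40·2 + ½·-2·2² = 76 cm; v ends 36 cm/s.
6–7 s: v starts 36 cm/s; Δx = 36·1 + ½·-4·1² = 34 cm; v ends 32 cm/s.
x(7) = 2 + Σ Δx = 194 cm.

194 cm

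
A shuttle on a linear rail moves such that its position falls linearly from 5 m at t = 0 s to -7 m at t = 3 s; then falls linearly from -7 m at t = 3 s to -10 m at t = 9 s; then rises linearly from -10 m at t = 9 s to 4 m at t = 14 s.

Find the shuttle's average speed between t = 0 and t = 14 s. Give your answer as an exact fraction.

29/14 m/s

Average speed = (total path length)/(elapsed time); on a piecewise-linear x-t graph the path length is Σ|Δx|.
0–3 s: |Δx| = |-7 − 5| = 12 m
3–9 s: |Δx| = |-10 − -7| = 3 m
9–14 s: |Δx| = |4 − -10| = 14 m
Total path = 29 m; average speed = 29/14 = 29/14 m/s.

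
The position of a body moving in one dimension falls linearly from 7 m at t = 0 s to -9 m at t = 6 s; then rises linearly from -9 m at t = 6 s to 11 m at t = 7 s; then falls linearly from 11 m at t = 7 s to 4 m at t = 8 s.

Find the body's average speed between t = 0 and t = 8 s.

Average speed = (total path length)/(elapsed time); on a piecewise-linear x-t graph the path length is Σ|Δx|.
0–6 s: |Δx| = |-9 − 7| = 16 m
6–7 s: |Δx| = |11 − -9| = 20 m
7–8 s: |Δx| = |4 − 11| = 7 m
Total path = 43 m; average speed = 43/8 = 5.375 m/s.

5.375 m/s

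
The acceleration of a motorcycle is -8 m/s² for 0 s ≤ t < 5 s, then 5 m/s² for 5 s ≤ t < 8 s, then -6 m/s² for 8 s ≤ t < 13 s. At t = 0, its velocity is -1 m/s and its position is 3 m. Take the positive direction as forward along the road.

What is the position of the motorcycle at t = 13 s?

-407.5 m

On each constant-a segment, Δv = aΔt and Δx = v₀Δt + ½aΔt²; chain segment to segment.
0–5 s: v starts -1 m/s; Δx = -1·5 + ½·-8·5² = -105 m; v ends -41 m/s.
5–8 s: v starts -41 m/s; Δx = -41·3 + ½·5·3² = -100.5 m; v ends -26 m/s.
8–13 s: v starts -26 m/s; Δx = -26·5 + ½·-6·5² = -205 m; v ends -56 m/s.
x(13) = 3 + Σ Δx = -407.5 m.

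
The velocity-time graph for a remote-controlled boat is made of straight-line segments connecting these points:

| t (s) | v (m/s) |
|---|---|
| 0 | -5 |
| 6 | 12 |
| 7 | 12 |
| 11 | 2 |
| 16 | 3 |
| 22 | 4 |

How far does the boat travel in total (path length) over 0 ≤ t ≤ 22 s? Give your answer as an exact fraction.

3513/34 m

Distance (not displacement) is the total path length: add the absolute areas under v-t.
0–6 s: v = 0 at t = 30/17 s; triangle areas 75/17 + 432/17 = 507/17 m
6–7 s: |12| × 1 = 12 m
7–11 s: |½(12 + 2)(4)| = 28 m
11–16 s: |½(2 + 3)(5)| = 12.5 m
16–22 s: |½(3 + 4)(6)| = 21 m
Total distance = 3513/34 m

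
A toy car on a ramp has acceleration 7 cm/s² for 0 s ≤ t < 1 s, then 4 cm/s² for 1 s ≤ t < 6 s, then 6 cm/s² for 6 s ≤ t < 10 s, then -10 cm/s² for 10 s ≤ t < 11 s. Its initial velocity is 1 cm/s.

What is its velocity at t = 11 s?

42 cm/s

Δv equals the area under the a-t graph; then v = v₀ + Δv.
0–1 s: 7 × 1 = 7 cm/s
1–6 s: 4 × 5 = 20 cm/s
6–10 s: 6 × 4 = 24 cm/s
10–11 s: -10 × 1 = -10 cm/s
Δv = 41 cm/s, so v(11) = 1 + (41) = 42 cm/s.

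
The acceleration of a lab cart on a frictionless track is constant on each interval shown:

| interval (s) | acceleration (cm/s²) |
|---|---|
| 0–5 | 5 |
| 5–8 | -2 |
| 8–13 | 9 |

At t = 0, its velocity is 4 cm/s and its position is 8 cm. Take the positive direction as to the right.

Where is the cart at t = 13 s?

On each constant-a segment, Δv = aΔt and Δx = v₀Δt + ½aΔt²; chain segment to segment.
0–5 s: v starts 4 cm/s; Δx = 4·5 + ½·5·5² = 82.5 cm; v ends 29 cm/s.
5–8 s: v starts 29 cm/s; Δx = 29·3 + ½·-2·3² = 78 cm; v ends 23 cm/s.
8–13 s: v starts 23 cm/s; Δx = 23·5 + ½·9·5² = 227.5 cm; v ends 68 cm/s.
x(13) = 8 + Σ Δx = 396 cm.

396 cm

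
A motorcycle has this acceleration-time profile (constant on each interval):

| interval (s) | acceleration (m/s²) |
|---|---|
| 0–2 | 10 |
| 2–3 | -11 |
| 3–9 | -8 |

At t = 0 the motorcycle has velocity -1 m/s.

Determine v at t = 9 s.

Δv equals the area under the a-t graph; then v = v₀ + Δv.
0–2 s: 10 × 2 = 20 m/s
2–3 s: -11 × 1 = -11 m/s
3–9 s: -8 × 6 = -48 m/s
Δv = -39 m/s, so v(9) = -1 + (-39) = -40 m/s.

-40 m/s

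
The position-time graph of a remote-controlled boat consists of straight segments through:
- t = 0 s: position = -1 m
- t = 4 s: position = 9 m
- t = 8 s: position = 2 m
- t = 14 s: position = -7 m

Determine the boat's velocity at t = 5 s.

Velocity is the slope of the x-t graph on 4–8 s: (2 − 9)/(8 − 4) = -1.75 m/s.

-1.75 m/s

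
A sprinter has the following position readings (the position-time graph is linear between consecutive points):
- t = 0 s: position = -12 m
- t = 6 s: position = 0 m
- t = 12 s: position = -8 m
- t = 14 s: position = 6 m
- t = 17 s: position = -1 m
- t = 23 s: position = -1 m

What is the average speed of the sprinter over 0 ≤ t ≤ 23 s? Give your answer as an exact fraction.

Average speed = (total path length)/(elapsed time); on a piecewise-linear x-t graph the path length is Σ|Δx|.
0–6 s: |Δx| = |0 − -12| = 12 m
6–12 s: |Δx| = |-8 − 0| = 8 m
12–14 s: |Δx| = |6 − -8| = 14 m
14–17 s: |Δx| = |-1 − 6| = 7 m
17–23 s: |Δx| = |-1 − -1| = 0 m
Total path = 41 m; average speed = 41/23 = 41/23 m/s.

41/23 m/s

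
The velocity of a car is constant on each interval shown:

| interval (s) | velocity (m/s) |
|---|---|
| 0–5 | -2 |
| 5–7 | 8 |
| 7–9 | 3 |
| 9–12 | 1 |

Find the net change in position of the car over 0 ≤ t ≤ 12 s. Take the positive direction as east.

Net displacement equals the area under the velocity-time graph (areas below the axis count negative).
0–5 s: -2 × 5 = -10 m
5–7 s: 8 × 2 = 16 m
7–9 s: 3 × 2 = 6 m
9–12 s: 1 × 3 = 3 m
Net displacement = 15 m

15 m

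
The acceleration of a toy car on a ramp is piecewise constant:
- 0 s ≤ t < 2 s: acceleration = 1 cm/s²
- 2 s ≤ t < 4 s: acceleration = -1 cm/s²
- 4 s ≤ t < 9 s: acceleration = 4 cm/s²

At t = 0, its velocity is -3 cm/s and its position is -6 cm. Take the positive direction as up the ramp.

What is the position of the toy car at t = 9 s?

On each constant-a segment, Δv = aΔt and Δx = v₀Δt + ½aΔt²; chain segment to segment.
0–2 s: v starts -3 cm/s; Δx = -3·2 + ½·1·2² = -4 cm; v ends -1 cm/s.
2–4 s: v starts -1 cm/s; Δx = -1·2 + ½·-1·2² = -4 cm; v ends -3 cm/s.
4–9 s: v starts -3 cm/s; Δx = -3·5 + ½·4·5² = 35 cm; v ends 17 cm/s.
x(9) = -6 + Σ Δx = 21 cm.

21 cm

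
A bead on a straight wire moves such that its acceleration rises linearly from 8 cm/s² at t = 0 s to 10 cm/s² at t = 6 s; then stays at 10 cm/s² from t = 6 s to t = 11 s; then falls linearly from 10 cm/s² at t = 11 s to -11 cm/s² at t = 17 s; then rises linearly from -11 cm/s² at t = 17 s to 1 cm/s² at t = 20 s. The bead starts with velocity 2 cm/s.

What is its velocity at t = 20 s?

Δv equals the area under the a-t graph; then v = v₀ + Δv.
0–6 s: ½(8 + 10)(6) = 54 cm/s
6–11 s: 10 × 5 = 50 cm/s
11–17 s: ½(10 + -11)(6) = -3 cm/s
17–20 s: ½(-11 + 1)(3) = -15 cm/s
Δv = 86 cm/s, so v(20) = 2 + (86) = 88 cm/s.

88 cm/s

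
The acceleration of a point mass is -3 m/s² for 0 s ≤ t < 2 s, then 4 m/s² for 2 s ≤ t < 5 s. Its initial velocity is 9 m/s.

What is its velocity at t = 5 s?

15 m/s

Δv equals the area under the a-t graph; then v = v₀ + Δv.
0–2 s: -3 × 2 = -6 m/s
2–5 s: 4 × 3 = 12 m/s
Δv = 6 m/s, so v(5) = 9 + (6) = 15 m/s.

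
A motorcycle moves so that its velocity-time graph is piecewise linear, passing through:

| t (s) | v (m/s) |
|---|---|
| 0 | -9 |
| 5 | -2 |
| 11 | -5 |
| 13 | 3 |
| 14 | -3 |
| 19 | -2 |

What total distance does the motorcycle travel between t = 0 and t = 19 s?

66.75 m

Total distance travelled is ∫|v| dt — sum the magnitudes of each area piece.
0–5 s: |½(-9 + -2)(5)| = 27.5 m
5–11 s: |½(-2 + -5)(6)| = 21 m
11–13 s: v = 0 at t = 12.25 s; triangle areas 3.125 + 1.125 = 4.25 m
13–14 s: v = 0 at t = 13.5 s; triangle areas 0.75 + 0.75 = 1.5 m
14–19 s: |½(-3 + -2)(5)| = 12.5 m
Total distance = 66.75 m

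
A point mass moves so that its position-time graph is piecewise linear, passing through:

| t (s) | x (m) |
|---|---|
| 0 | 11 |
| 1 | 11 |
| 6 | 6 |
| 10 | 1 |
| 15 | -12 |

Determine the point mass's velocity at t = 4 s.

Velocity is the slope of the x-t graph on 1–6 s: (6 − 11)/(6 − 1) = -1 m/s.

-1 m/s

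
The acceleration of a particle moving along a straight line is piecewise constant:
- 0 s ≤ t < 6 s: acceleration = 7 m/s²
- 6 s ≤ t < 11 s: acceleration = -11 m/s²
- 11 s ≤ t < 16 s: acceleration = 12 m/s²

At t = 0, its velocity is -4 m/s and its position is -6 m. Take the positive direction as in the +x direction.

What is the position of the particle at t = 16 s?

On each constant-a segment, Δv = aΔt and Δx = v₀Δt + ½aΔt²; chain segment to segment.
0–6 s: v starts -4 m/s; Δx = -4·6 + ½·7·6² = 102 m; v ends 38 m/s.
6–11 s: v starts 38 m/s; Δx = 38·5 + ½·-11·5² = 52.5 m; v ends -17 m/s.
11–16 s: v starts -17 m/s; Δx = -17·5 + ½·12·5² = 65 m; v ends 43 m/s.
x(16) = -6 + Σ Δx = 213.5 m.

213.5 m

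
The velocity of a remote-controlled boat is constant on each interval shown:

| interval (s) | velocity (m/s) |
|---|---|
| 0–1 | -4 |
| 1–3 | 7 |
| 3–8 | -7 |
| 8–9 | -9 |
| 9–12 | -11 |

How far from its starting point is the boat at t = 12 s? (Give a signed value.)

Displacement is the signed area under the v-t curve.
0–1 s: -4 × 1 = -4 m
1–3 s: 7 × 2 = 14 m
3–8 s: -7 × 5 = -35 m
8–9 s: -9 × 1 = -9 m
9–12 s: -11 × 3 = -33 m
Net displacement = -67 m

-67 m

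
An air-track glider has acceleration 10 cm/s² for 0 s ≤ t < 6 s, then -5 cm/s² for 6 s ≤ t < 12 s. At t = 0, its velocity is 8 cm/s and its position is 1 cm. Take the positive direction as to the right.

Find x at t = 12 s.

On each constant-a segment, Δv = aΔt and Δx = v₀Δt + ½aΔt²; chain segment to segment.
0–6 s: v starts 8 cm/s; Δx = 8·6 + ½·10·6² = 228 cm; v ends 68 cm/s.
6–12 s: v starts 68 cm/s; Δx = 68·6 + ½·-5·6² = 318 cm; v ends 38 cm/s.
x(12) = 1 + Σ Δx = 547 cm.

547 cm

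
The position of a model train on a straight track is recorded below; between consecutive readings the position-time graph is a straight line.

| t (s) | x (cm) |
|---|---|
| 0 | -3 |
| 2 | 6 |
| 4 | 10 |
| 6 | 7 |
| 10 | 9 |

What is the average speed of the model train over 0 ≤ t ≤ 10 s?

1.8 cm/s

Average speed = (total path length)/(elapsed time); on a piecewise-linear x-t graph the path length is Σ|Δx|.
0–2 s: |Δx| = |6 − -3| = 9 cm
2–4 s: |Δx| = |10 − 6| = 4 cm
4–6 s: |Δx| = |7 − 10| = 3 cm
6–10 s: |Δx| = |9 − 7| = 2 cm
Total path = 18 cm; average speed = 18/10 = 1.8 cm/s.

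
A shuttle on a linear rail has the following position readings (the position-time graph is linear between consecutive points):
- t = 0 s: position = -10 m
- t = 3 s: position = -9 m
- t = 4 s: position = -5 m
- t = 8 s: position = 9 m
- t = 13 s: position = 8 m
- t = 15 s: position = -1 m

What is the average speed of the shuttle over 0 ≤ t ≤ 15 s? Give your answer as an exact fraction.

29/15 m/s

Average speed = (total path length)/(elapsed time); on a piecewise-linear x-t graph the path length is Σ|Δx|.
0–3 s: |Δx| = |-9 − -10| = 1 m
3–4 s: |Δx| = |-5 − -9| = 4 m
4–8 s: |Δx| = |9 − -5| = 14 m
8–13 s: |Δx| = |8 − 9| = 1 m
13–15 s: |Δx| = |-1 − 8| = 9 m
Total path = 29 m; average speed = 29/15 = 29/15 m/s.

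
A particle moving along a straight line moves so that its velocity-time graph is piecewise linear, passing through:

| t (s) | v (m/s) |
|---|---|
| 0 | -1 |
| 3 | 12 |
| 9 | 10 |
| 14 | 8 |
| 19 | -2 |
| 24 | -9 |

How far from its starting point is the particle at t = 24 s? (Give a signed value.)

Net displacement equals the area under the velocity-time graph (areas below the axis count negative).
0–3 s: ½(-1 + 12)(3) = 16.5 m
3–9 s: ½(12 + 10)(6) = 66 m
9–14 s: ½(10 + 8)(5) = 45 m
14–19 s: ½(8 + -2)(5) = 15 m
19–24 s: ½(-2 + -9)(5) = -27.5 m
Net displacement = 115 m

115 m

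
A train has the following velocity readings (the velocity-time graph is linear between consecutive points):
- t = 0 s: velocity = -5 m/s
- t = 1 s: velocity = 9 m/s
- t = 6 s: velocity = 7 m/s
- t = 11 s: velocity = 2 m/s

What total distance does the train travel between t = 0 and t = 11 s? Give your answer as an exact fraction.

464/7 m

Distance (not displacement) is the total path length: add the absolute areas under v-t.
0–1 s: v = 0 at t = 5/14 s; triangle areas 25/28 + 81/28 = 53/14 m
1–6 s: |½(9 + 7)(5)| = 40 m
6–11 s: |½(7 + 2)(5)| = 22.5 m
Total distance = 464/7 m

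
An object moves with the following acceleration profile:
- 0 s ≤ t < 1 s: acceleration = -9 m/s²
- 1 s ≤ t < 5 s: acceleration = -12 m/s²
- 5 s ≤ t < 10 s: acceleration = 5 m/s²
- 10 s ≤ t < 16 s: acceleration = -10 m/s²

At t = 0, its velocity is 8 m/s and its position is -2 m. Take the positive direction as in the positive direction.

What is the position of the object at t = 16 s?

-605 m

On each constant-a segment, Δv = aΔt and Δx = v₀Δt + ½aΔt²; chain segment to segment.
0–1 s: v starts 8 m/s; Δx = 8·1 + ½·-9·1² = 3.5 m; v ends -1 m/s.
1–5 s: v starts -1 m/s; Δx = -1·4 + ½·-12·4² = -100 m; v ends -49 m/s.
5–10 s: v starts -49 m/s; Δx = -49·5 + ½·5·5² = -182.5 m; v ends -24 m/s.
10–16 s: v starts -24 m/s; Δx = -24·6 + ½·-10·6² = -324 m; v ends -84 m/s.
x(16) = -2 + Σ Δx = -605 m.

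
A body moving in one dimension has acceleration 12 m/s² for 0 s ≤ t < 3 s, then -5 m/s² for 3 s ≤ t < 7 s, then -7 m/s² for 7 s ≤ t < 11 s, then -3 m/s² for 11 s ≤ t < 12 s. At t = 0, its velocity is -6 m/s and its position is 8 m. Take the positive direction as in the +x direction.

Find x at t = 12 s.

On each constant-a segment, Δv = aΔt and Δx = v₀Δt + ½aΔt²; chain segment to segment.
0–3 s: v starts -6 m/s; Δx = -6·3 + ½·12·3² = 36 m; v ends 30 m/s.
3–7 s: v starts 30 m/s; Δx = 30·4 + ½·-5·4² = 80 m; v ends 10 m/s.
7–11 s: v starts 10 m/s; Δx = 10·4 + ½·-7·4² = -16 m; v ends -18 m/s.
11–12 s: v starts -18 m/s; Δx = -18·1 + ½·-3·1² = -19.5 m; v ends -21 m/s.
x(12) = 8 + Σ Δx = 88.5 m.

88.5 m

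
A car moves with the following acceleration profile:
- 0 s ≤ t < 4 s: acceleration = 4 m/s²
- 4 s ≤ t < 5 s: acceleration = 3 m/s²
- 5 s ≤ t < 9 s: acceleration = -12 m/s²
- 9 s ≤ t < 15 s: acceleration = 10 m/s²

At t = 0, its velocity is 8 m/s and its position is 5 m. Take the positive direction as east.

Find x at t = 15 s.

On each constant-a segment, Δv = aΔt and Δx = v₀Δt + ½aΔt²; chain segment to segment.
0–4 s: v starts 8 m/s; Δx = 8·4 + ½·4·4² = 64 m; v ends 24 m/s.
4–5 s: v starts 24 m/s; Δx = 24·1 + ½·3·1² = 25.5 m; v ends 27 m/s.
5–9 s: v starts 27 m/s; Δx = 27·4 + ½·-12·4² = 12 m; v ends -21 m/s.
9–15 s: v starts -21 m/s; Δx = -21·6 + ½·10·6² = 54 m; v ends 39 m/s.
x(15) = 5 + Σ Δx = 160.5 m.

160.5 m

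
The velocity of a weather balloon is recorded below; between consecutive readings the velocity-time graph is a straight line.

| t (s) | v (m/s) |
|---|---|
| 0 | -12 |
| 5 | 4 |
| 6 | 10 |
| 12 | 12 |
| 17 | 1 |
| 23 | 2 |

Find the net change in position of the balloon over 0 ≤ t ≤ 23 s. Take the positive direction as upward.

94.5 m

Displacement is the signed area under the v-t curve.
0–5 s: ½(-12 + 4)(5) = -20 m
5–6 s: ½(4 + 10)(1) = 7 m
6–12 s: ½(10 + 12)(6) = 66 m
12–17 s: ½(12 + 1)(5) = 32.5 m
17–23 s: ½(1 + 2)(6) = 9 m
Net displacement = 94.5 m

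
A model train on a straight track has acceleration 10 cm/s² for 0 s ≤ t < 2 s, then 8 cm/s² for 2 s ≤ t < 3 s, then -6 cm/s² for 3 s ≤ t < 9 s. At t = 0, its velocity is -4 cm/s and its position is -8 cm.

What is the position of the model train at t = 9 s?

60 cm

On each constant-a segment, Δv = aΔt and Δx = v₀Δt + ½aΔt²; chain segment to segment.
0–2 s: v starts -4 cm/s; Δx = -4·2 + ½·10·2² = 12 cm; v ends 16 cm/s.
2–3 s: v starts 16 cm/s; Δx = 16·1 + ½·8·1² = 20 cm; v ends 24 cm/s.
3–9 s: v starts 24 cm/s; Δx = 24·6 + ½·-6·6² = 36 cm; v ends -12 cm/s.
x(9) = -8 + Σ Δx = 60 cm.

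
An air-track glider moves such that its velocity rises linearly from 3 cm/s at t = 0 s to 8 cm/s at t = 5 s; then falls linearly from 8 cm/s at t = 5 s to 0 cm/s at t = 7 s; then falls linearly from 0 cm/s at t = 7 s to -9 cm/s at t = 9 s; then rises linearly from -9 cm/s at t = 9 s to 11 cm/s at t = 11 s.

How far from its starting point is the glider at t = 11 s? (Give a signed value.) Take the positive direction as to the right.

28.5 cm

Net displacement equals the area under the velocity-time graph (areas below the axis count negative).
0–5 s: ½(3 + 8)(5) = 27.5 cm
5–7 s: ½(8 + 0)(2) = 8 cm
7–9 s: ½(0 + -9)(2) = -9 cm
9–11 s: ½(-9 + 11)(2) = 2 cm
Net displacement = 28.5 cm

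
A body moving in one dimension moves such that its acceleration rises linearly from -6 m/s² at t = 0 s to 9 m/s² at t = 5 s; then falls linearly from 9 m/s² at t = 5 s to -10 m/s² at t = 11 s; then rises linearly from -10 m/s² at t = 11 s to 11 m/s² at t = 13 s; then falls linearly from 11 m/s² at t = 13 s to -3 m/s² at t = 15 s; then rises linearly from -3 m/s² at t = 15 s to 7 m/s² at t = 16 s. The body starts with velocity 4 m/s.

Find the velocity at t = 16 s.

Δv equals the area under the a-t graph; then v = v₀ + Δv.
0–5 s: ½(-6 + 9)(5) = 7.5 m/s
5–11 s: ½(9 + -10)(6) = -3 m/s
11–13 s: ½(-10 + 11)(2) = 1 m/s
13–15 s: ½(11 + -3)(2) = 8 m/s
15–16 s: ½(-3 + 7)(1) = 2 m/s
Δv = 15.5 m/s, so v(16) = 4 + (15.5) = 19.5 m/s.

19.5 m/s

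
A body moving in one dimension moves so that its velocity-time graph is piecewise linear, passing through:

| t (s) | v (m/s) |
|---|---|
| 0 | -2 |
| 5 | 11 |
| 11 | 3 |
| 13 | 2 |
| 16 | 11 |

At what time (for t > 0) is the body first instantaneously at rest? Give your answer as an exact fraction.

t = 10/13 s

v changes sign on 0–5 s (from -2 to 11); the graph is linear there, so v = 0 at t = 0 + (2)·(5 − 0)/(11 − -2) = 10/13 s.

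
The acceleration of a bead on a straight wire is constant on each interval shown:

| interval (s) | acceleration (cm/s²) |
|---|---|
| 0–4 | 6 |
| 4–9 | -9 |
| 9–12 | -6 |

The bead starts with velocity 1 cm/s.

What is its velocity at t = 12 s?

Δv equals the area under the a-t graph; then v = v₀ + Δv.
0–4 s: 6 × 4 = 24 cm/s
4–9 s: -9 × 5 = -45 cm/s
9–12 s: -6 × 3 = -18 cm/s
Δv = -39 cm/s, so v(12) = 1 + (-39) = -38 cm/s.

-38 cm/s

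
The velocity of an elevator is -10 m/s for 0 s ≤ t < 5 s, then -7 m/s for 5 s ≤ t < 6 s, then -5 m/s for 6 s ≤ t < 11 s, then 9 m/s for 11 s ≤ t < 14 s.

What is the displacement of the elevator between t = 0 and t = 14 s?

Net displacement equals the area under the velocity-time graph (areas below the axis count negative).
0–5 s: -10 × 5 = -50 m
5–6 s: -7 × 1 = -7 m
6–11 s: -5 × 5 = -25 m
11–14 s: 9 × 3 = 27 m
Net displacement = -55 m

-55 m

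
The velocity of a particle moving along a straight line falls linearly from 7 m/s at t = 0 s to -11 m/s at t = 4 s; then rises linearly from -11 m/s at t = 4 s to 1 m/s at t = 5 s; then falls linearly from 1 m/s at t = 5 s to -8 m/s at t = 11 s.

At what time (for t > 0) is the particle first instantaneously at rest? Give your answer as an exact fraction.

t = 14/9 s

v changes sign on 0–4 s (from 7 to -11); the graph is linear there, so v = 0 at t = 0 + (-7)·(4 − 0)/(-11 − 7) = 14/9 s.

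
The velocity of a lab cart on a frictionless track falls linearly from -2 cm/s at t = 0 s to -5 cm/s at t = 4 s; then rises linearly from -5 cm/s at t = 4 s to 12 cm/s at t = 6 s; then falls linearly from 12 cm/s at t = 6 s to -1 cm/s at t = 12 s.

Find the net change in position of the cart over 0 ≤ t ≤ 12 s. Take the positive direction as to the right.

26 cm

Displacement is the signed area under the v-t curve.
0–4 s: ½(-2 + -5)(4) = -14 cm
4–6 s: ½(-5 + 12)(2) = 7 cm
6–12 s: ½(12 + -1)(6) = 33 cm
Net displacement = 26 cm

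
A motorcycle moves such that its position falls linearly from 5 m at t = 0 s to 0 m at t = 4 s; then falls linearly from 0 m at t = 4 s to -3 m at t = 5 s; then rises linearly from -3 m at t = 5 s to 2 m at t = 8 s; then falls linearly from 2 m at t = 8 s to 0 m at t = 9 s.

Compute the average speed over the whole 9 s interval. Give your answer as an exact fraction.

Average speed = (total path length)/(elapsed time); on a piecewise-linear x-t graph the path length is Σ|Δx|.
0–4 s: |Δx| = |0 − 5| = 5 m
4–5 s: |Δx| = |-3 − 0| = 3 m
5–8 s: |Δx| = |2 − -3| = 5 m
8–9 s: |Δx| = |0 − 2| = 2 m
Total path = 15 m; average speed = 15/9 = 5/3 m/s.

5/3 m/s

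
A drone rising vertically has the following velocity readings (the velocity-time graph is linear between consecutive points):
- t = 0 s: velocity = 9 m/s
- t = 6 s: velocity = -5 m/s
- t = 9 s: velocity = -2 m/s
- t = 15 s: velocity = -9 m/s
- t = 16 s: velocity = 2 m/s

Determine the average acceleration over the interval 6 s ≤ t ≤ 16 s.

0.7 m/s²

Average acceleration = Δv/Δt = (2 − -5)/(16 − 6) = 0.7 m/s².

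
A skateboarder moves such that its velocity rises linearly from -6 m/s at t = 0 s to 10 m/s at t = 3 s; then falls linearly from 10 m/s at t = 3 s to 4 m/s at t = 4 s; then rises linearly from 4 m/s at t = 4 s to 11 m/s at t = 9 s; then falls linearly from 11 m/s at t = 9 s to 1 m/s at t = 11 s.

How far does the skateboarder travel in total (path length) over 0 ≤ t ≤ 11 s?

Total distance travelled is ∫|v| dt — sum the magnitudes of each area piece.
0–3 s: v = 0 at t = 1.125 s; triangle areas 3.375 + 9.375 = 12.75 m
3–4 s: |½(10 + 4)(1)| = 7 m
4–9 s: |½(4 + 11)(5)| = 37.5 m
9–11 s: |½(11 + 1)(2)| = 12 m
Total distance = 69.25 m

69.25 m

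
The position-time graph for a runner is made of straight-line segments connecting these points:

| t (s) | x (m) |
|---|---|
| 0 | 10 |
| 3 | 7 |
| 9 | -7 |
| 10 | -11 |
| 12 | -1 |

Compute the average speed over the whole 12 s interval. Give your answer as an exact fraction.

Average speed = (total path length)/(elapsed time); on a piecewise-linear x-t graph the path length is Σ|Δx|.
0–3 s: |Δx| = |7 − 10| = 3 m
3–9 s: |Δx| = |-7 − 7| = 14 m
9–10 s: |Δx| = |-11 − -7| = 4 m
10–12 s: |Δx| = |-1 − -11| = 10 m
Total path = 31 m; average speed = 31/12 = 31/12 m/s.

31/12 m/s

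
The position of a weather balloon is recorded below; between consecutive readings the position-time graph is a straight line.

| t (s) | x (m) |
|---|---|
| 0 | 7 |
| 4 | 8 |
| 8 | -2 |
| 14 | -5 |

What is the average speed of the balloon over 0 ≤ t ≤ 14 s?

1 m/s

Average speed = (total path length)/(elapsed time); on a piecewise-linear x-t graph the path length is Σ|Δx|.
0–4 s: |Δx| = |8 − 7| = 1 m
4–8 s: |Δx| = |-2 − 8| = 10 m
8–14 s: |Δx| = |-5 − -2| = 3 m
Total path = 14 m; average speed = 14/14 = 1 m/s.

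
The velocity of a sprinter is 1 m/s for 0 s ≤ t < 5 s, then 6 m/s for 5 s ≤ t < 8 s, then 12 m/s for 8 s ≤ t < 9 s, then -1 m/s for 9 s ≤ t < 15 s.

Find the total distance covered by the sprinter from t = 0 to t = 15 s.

Distance (not displacement) is the total path length: add the absolute areas under v-t.
0–5 s: |1| × 5 = 5 m
5–8 s: |6| × 3 = 18 m
8–9 s: |12| × 1 = 12 m
9–15 s: |-1| × 6 = 6 m
Total distance = 41 m

41 m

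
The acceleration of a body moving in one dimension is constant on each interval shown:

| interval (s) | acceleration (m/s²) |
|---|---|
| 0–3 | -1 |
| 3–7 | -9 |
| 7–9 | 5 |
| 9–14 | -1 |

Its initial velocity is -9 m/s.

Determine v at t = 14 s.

-43 m/s

Δv equals the area under the a-t graph; then v = v₀ + Δv.
0–3 s: -1 × 3 = -3 m/s
3–7 s: -9 × 4 = -36 m/s
7–9 s: 5 × 2 = 10 m/s
9–14 s: -1 × 5 = -5 m/s
Δv = -34 m/s, so v(14) = -9 + (-34) = -43 m/s.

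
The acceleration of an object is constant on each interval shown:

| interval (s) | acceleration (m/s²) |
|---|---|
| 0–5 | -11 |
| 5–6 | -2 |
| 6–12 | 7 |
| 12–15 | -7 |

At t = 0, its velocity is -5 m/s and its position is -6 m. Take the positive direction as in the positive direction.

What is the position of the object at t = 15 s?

-567 m

On each constant-a segment, Δv = aΔt and Δx = v₀Δt + ½aΔt²; chain segment to segment.
0–5 s: v starts -5 m/s; Δx = -5·5 + ½·-11·5² = -162.5 m; v ends -60 m/s.
5–6 s: v starts -60 m/s; Δx = -60·1 + ½·-2·1² = -61 m; v ends -62 m/s.
6–12 s: v starts -62 m/s; Δx = -62·6 + ½·7·6² = -246 m; v ends -20 m/s.
12–15 s: v starts -20 m/s; Δx = -20·3 + ½·-7·3² = -91.5 m; v ends -41 m/s.
x(15) = -6 + Σ Δx = -567 m.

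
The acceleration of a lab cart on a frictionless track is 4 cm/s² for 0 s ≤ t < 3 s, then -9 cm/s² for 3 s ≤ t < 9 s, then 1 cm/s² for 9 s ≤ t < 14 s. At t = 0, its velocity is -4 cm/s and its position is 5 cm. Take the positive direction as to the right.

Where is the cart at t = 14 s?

-320.5 cm

On each constant-a segment, Δv = aΔt and Δx = v₀Δt + ½aΔt²; chain segment to segment.
0–3 s: v starts -4 cm/s; Δx = -4·3 + ½·4·3² = 6 cm; v ends 8 cm/s.
3–9 s: v starts 8 cm/s; Δx = 8·6 + ½·-9·6² = -114 cm; v ends -46 cm/s.
9–14 s: v starts -46 cm/s; Δx = -46·5 + ½·1·5² = -217.5 cm; v ends -41 cm/s.
x(14) = 5 + Σ Δx = -320.5 cm.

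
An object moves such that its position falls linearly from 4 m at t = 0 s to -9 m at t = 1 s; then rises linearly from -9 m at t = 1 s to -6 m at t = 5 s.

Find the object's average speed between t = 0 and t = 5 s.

Average speed = (total path length)/(elapsed time); on a piecewise-linear x-t graph the path length is Σ|Δx|.
0–1 s: |Δx| = |-9 − 4| = 13 m
1–5 s: |Δx| = |-6 − -9| = 3 m
Total path = 16 m; average speed = 16/5 = 3.2 m/s.

3.2 m/s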